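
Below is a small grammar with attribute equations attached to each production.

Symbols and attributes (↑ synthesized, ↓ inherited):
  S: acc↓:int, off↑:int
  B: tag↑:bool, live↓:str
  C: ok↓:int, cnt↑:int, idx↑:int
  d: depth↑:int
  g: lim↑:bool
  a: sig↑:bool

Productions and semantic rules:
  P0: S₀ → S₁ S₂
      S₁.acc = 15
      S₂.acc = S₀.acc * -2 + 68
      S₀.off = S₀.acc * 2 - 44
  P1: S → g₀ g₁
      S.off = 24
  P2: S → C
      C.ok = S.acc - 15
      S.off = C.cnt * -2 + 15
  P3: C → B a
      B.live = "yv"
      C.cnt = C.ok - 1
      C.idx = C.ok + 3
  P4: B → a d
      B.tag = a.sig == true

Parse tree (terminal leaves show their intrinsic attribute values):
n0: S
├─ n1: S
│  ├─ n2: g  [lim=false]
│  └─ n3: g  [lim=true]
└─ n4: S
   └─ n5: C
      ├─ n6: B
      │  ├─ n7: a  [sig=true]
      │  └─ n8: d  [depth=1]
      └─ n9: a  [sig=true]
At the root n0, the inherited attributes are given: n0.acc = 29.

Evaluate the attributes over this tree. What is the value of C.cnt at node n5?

-6

1. n0.acc = 29  [given at root]
2. n1.acc = 15  [15]
3. n2.lim = false  [terminal]
4. n3.lim = true  [terminal]
5. n1.off = 24  [24]
6. n4.acc = 10  [S₀.acc * -2 + 68]
7. n5.ok = -5  [S.acc - 15]
8. n6.live = "yv"  ["yv"]
9. n7.sig = true  [terminal]
10. n8.depth = 1  [terminal]
11. n6.tag = true  [a.sig == true]
12. n9.sig = true  [terminal]
13. n5.cnt = -6  [C.ok - 1]
14. n5.idx = -2  [C.ok + 3]
15. n4.off = 27  [C.cnt * -2 + 15]
16. n0.off = 14  [S₀.acc * 2 - 44]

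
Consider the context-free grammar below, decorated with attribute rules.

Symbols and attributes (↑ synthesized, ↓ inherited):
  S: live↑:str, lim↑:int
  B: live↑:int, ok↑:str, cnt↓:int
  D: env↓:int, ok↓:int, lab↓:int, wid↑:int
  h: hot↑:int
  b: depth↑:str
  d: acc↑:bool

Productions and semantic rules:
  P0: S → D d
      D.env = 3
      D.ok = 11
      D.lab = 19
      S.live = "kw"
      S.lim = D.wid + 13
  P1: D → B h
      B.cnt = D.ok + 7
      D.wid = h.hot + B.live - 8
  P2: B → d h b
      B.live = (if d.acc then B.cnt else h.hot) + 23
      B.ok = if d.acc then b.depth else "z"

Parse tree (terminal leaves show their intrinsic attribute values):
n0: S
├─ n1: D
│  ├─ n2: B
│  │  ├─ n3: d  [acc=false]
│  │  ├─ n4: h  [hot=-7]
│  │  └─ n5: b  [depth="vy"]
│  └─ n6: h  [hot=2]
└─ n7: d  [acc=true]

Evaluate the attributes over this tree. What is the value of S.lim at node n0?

23

1. n1.env = 3  [3]
2. n1.ok = 11  [11]
3. n1.lab = 19  [19]
4. n2.cnt = 18  [D.ok + 7]
5. n3.acc = false  [terminal]
6. n4.hot = -7  [terminal]
7. n5.depth = "vy"  [terminal]
8. n2.live = 16  [(if d.acc then B.cnt else h.hot) + 23]
9. n2.ok = "z"  [if d.acc then b.depth else "z"]
10. n6.hot = 2  [terminal]
11. n1.wid = 10  [h.hot + B.live - 8]
12. n7.acc = true  [terminal]
13. n0.live = "kw"  ["kw"]
14. n0.lim = 23  [D.wid + 13]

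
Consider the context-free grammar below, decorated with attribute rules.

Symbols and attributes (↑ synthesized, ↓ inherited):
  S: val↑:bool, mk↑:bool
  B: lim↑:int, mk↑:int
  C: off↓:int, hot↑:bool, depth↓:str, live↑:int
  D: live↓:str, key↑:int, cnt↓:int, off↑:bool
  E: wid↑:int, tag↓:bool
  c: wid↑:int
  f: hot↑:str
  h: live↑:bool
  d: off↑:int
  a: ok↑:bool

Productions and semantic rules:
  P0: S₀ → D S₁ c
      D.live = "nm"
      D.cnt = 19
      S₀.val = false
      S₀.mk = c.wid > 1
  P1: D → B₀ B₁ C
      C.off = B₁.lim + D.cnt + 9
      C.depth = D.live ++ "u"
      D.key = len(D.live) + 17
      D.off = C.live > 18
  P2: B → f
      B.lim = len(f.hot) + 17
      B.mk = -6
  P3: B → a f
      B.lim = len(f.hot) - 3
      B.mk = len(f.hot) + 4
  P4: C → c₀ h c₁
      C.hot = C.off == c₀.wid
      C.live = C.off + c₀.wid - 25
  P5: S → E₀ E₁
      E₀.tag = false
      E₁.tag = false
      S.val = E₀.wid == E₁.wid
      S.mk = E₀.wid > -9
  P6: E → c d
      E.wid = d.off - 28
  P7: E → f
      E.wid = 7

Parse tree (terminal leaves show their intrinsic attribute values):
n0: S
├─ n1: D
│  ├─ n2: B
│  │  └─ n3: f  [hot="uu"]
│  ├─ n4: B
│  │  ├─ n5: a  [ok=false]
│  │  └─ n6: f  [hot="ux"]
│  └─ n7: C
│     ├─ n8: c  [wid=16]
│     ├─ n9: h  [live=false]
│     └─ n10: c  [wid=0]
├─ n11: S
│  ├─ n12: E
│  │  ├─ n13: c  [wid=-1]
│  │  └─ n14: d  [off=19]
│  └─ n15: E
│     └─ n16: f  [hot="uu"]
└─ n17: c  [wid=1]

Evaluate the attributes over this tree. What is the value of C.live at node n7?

18

1. n1.live = "nm"  ["nm"]
2. n1.cnt = 19  [19]
3. n3.hot = "uu"  [terminal]
4. n2.lim = 19  [len(f.hot) + 17]
5. n2.mk = -6  [-6]
6. n5.ok = false  [terminal]
7. n6.hot = "ux"  [terminal]
8. n4.lim = -1  [len(f.hot) - 3]
9. n4.mk = 6  [len(f.hot) + 4]
10. n7.off = 27  [B₁.lim + D.cnt + 9]
11. n7.depth = "nmu"  [D.live ++ "u"]
12. n8.wid = 16  [terminal]
13. n9.live = false  [terminal]
14. n10.wid = 0  [terminal]
15. n7.hot = false  [C.off == c₀.wid]
16. n7.live = 18  [C.off + c₀.wid - 25]
17. n1.key = 19  [len(D.live) + 17]
18. n1.off = false  [C.live > 18]
19. n12.tag = false  [false]
20. n13.wid = -1  [terminal]
21. n14.off = 19  [terminal]
22. n12.wid = -9  [d.off - 28]
23. n15.tag = false  [false]
24. n16.hot = "uu"  [terminal]
25. n15.wid = 7  [7]
26. n11.val = false  [E₀.wid == E₁.wid]
27. n11.mk = false  [E₀.wid > -9]
28. n17.wid = 1  [terminal]
29. n0.val = false  [false]
30. n0.mk = false  [c.wid > 1]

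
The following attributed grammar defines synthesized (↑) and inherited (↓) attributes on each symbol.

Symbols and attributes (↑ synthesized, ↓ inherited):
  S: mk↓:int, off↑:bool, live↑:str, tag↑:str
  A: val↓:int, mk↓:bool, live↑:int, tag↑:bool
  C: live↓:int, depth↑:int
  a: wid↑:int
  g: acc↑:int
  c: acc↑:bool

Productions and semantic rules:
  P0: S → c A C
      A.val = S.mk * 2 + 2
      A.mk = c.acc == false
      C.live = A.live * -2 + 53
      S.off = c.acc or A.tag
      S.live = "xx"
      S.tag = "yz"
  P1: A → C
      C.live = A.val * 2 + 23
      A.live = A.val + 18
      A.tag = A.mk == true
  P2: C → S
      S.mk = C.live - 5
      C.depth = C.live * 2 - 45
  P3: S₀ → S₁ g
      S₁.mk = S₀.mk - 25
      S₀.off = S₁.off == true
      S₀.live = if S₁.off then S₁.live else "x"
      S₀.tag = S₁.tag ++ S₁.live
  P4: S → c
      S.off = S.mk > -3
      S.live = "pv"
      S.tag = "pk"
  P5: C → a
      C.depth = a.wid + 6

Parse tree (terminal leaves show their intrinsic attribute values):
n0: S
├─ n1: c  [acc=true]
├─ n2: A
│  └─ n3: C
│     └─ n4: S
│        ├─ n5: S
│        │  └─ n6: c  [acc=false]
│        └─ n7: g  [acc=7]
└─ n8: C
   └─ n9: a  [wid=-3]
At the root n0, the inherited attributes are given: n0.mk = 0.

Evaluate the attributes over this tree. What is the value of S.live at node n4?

"x"

1. n0.mk = 0  [given at root]
2. n1.acc = true  [terminal]
3. n2.val = 2  [S.mk * 2 + 2]
4. n2.mk = false  [c.acc == false]
5. n3.live = 27  [A.val * 2 + 23]
6. n4.mk = 22  [C.live - 5]
7. n5.mk = -3  [S₀.mk - 25]
8. n6.acc = false  [terminal]
9. n5.off = false  [S.mk > -3]
10. n5.live = "pv"  ["pv"]
11. n5.tag = "pk"  ["pk"]
12. n7.acc = 7  [terminal]
13. n4.off = false  [S₁.off == true]
14. n4.live = "x"  [if S₁.off then S₁.live else "x"]
15. n4.tag = "pkpv"  [S₁.tag ++ S₁.live]
16. n3.depth = 9  [C.live * 2 - 45]
17. n2.live = 20  [A.val + 18]
18. n2.tag = false  [A.mk == true]
19. n8.live = 13  [A.live * -2 + 53]
20. n9.wid = -3  [terminal]
21. n8.depth = 3  [a.wid + 6]
22. n0.off = true  [c.acc or A.tag]
23. n0.live = "xx"  ["xx"]
24. n0.tag = "yz"  ["yz"]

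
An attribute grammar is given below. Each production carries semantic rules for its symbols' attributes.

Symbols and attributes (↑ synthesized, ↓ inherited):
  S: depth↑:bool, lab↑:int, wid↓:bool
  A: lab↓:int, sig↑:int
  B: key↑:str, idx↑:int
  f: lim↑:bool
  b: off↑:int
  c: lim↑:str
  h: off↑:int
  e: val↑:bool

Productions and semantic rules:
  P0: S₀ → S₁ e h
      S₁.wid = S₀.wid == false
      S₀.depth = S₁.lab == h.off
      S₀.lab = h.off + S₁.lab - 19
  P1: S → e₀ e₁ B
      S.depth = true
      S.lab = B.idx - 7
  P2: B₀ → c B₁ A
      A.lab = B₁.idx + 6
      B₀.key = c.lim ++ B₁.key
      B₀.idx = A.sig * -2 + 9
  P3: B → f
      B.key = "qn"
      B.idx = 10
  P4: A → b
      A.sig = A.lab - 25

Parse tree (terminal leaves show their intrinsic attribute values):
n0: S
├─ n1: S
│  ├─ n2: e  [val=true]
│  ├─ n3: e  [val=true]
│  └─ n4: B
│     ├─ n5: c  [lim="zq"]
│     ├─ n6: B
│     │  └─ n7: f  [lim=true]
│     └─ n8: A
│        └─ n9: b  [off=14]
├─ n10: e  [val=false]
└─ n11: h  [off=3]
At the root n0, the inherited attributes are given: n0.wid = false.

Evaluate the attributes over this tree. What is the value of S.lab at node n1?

1. n0.wid = false  [given at root]
2. n1.wid = true  [S₀.wid == false]
3. n2.val = true  [terminal]
4. n3.val = true  [terminal]
5. n5.lim = "zq"  [terminal]
6. n7.lim = true  [terminal]
7. n6.key = "qn"  ["qn"]
8. n6.idx = 10  [10]
9. n8.lab = 16  [B₁.idx + 6]
10. n9.off = 14  [terminal]
11. n8.sig = -9  [A.lab - 25]
12. n4.key = "zqqn"  [c.lim ++ B₁.key]
13. n4.idx = 27  [A.sig * -2 + 9]
14. n1.depth = true  [true]
15. n1.lab = 20  [B.idx - 7]
16. n10.val = false  [terminal]
17. n11.off = 3  [terminal]
18. n0.depth = false  [S₁.lab == h.off]
19. n0.lab = 4  [h.off + S₁.lab - 19]

20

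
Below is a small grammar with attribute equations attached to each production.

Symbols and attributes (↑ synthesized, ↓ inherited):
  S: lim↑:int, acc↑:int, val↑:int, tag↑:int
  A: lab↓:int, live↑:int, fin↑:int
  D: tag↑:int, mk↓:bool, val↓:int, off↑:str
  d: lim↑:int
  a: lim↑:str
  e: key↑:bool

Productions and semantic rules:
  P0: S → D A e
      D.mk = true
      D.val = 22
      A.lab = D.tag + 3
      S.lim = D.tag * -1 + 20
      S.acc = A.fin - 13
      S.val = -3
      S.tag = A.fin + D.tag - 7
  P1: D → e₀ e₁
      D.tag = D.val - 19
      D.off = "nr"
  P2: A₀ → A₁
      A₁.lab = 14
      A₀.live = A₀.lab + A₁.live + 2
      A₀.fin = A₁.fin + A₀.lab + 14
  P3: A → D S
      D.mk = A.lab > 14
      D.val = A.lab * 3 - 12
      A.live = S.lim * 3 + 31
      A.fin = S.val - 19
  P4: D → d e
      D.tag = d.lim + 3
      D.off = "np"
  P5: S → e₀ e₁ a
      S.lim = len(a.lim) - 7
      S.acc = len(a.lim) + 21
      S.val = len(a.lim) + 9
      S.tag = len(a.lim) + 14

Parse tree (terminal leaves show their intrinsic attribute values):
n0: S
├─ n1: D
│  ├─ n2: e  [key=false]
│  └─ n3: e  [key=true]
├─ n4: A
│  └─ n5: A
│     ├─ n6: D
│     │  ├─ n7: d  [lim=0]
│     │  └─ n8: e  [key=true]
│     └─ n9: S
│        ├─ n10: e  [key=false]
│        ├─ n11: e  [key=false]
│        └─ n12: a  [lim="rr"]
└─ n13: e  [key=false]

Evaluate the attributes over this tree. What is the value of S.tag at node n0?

8

1. n1.mk = true  [true]
2. n1.val = 22  [22]
3. n2.key = false  [terminal]
4. n3.key = true  [terminal]
5. n1.tag = 3  [D.val - 19]
6. n1.off = "nr"  ["nr"]
7. n4.lab = 6  [D.tag + 3]
8. n5.lab = 14  [14]
9. n6.mk = false  [A.lab > 14]
10. n6.val = 30  [A.lab * 3 - 12]
11. n7.lim = 0  [terminal]
12. n8.key = true  [terminal]
13. n6.tag = 3  [d.lim + 3]
14. n6.off = "np"  ["np"]
15. n10.key = false  [terminal]
16. n11.key = false  [terminal]
17. n12.lim = "rr"  [terminal]
18. n9.lim = -5  [len(a.lim) - 7]
19. n9.acc = 23  [len(a.lim) + 21]
20. n9.val = 11  [len(a.lim) + 9]
21. n9.tag = 16  [len(a.lim) + 14]
22. n5.live = 16  [S.lim * 3 + 31]
23. n5.fin = -8  [S.val - 19]
24. n4.live = 24  [A₀.lab + A₁.live + 2]
25. n4.fin = 12  [A₁.fin + A₀.lab + 14]
26. n13.key = false  [terminal]
27. n0.lim = 17  [D.tag * -1 + 20]
28. n0.acc = -1  [A.fin - 13]
29. n0.val = -3  [-3]
30. n0.tag = 8  [A.fin + D.tag - 7]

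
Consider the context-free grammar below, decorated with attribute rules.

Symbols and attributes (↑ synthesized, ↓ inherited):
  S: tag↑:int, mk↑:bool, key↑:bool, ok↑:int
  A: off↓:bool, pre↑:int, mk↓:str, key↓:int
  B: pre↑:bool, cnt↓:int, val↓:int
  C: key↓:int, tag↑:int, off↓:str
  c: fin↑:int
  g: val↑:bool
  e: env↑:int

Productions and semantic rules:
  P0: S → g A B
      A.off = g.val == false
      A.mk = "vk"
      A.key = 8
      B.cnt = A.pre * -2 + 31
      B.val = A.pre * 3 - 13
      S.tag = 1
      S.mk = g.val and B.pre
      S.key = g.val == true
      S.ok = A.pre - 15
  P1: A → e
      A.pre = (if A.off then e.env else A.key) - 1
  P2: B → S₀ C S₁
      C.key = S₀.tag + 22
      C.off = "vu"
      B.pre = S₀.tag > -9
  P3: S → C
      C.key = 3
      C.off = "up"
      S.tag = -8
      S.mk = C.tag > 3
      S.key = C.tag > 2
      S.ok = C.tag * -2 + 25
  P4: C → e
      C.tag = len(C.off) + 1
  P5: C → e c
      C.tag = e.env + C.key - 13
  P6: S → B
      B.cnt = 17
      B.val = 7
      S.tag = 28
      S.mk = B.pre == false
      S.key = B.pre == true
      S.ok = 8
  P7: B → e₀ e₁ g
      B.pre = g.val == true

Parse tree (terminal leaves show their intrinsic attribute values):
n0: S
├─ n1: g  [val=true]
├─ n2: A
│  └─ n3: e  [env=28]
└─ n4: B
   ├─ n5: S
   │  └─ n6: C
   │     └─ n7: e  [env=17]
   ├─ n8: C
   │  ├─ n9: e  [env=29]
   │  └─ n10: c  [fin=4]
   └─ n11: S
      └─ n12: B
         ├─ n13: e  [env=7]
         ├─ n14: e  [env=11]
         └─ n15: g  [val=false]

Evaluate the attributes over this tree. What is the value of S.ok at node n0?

-8

1. n1.val = true  [terminal]
2. n2.off = false  [g.val == false]
3. n2.mk = "vk"  ["vk"]
4. n2.key = 8  [8]
5. n3.env = 28  [terminal]
6. n2.pre = 7  [(if A.off then e.env else A.key) - 1]
7. n4.cnt = 17  [A.pre * -2 + 31]
8. n4.val = 8  [A.pre * 3 - 13]
9. n6.key = 3  [3]
10. n6.off = "up"  ["up"]
11. n7.env = 17  [terminal]
12. n6.tag = 3  [len(C.off) + 1]
13. n5.tag = -8  [-8]
14. n5.mk = false  [C.tag > 3]
15. n5.key = true  [C.tag > 2]
16. n5.ok = 19  [C.tag * -2 + 25]
17. n8.key = 14  [S₀.tag + 22]
18. n8.off = "vu"  ["vu"]
19. n9.env = 29  [terminal]
20. n10.fin = 4  [terminal]
21. n8.tag = 30  [e.env + C.key - 13]
22. n12.cnt = 17  [17]
23. n12.val = 7  [7]
24. n13.env = 7  [terminal]
25. n14.env = 11  [terminal]
26. n15.val = false  [terminal]
27. n12.pre = false  [g.val == true]
28. n11.tag = 28  [28]
29. n11.mk = true  [B.pre == false]
30. n11.key = false  [B.pre == true]
31. n11.ok = 8  [8]
32. n4.pre = true  [S₀.tag > -9]
33. n0.tag = 1  [1]
34. n0.mk = true  [g.val and B.pre]
35. n0.key = true  [g.val == true]
36. n0.ok = -8  [A.pre - 15]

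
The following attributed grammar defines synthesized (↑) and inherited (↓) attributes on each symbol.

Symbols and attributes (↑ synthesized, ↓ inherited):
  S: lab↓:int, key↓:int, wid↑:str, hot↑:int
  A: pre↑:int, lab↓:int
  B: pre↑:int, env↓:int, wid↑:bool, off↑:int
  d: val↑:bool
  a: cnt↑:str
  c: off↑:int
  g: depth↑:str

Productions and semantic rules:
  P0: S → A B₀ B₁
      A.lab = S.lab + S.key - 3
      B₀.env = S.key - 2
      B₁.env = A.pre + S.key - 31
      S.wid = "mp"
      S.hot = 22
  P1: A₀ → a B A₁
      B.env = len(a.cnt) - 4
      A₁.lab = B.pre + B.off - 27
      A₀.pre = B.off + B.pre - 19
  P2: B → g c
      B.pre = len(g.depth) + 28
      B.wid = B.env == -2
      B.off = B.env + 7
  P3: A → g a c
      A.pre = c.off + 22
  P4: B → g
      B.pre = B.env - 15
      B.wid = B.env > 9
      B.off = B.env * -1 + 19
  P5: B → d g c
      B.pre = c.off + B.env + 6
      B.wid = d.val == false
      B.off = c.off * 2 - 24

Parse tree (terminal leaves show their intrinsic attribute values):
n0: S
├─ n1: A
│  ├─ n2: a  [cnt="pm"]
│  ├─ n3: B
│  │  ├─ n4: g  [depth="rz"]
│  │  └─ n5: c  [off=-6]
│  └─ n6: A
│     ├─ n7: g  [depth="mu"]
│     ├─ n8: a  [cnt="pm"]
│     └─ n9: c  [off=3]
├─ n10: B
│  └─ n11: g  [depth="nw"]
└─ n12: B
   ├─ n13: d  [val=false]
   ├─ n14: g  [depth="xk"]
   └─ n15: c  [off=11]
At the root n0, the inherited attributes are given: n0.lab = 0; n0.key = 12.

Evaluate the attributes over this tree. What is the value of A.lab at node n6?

8

1. n0.lab = 0  [given at root]
2. n0.key = 12  [given at root]
3. n1.lab = 9  [S.lab + S.key - 3]
4. n2.cnt = "pm"  [terminal]
5. n3.env = -2  [len(a.cnt) - 4]
6. n4.depth = "rz"  [terminal]
7. n5.off = -6  [terminal]
8. n3.pre = 30  [len(g.depth) + 28]
9. n3.wid = true  [B.env == -2]
10. n3.off = 5  [B.env + 7]
11. n6.lab = 8  [B.pre + B.off - 27]
12. n7.depth = "mu"  [terminal]
13. n8.cnt = "pm"  [terminal]
14. n9.off = 3  [terminal]
15. n6.pre = 25  [c.off + 22]
16. n1.pre = 16  [B.off + B.pre - 19]
17. n10.env = 10  [S.key - 2]
18. n11.depth = "nw"  [terminal]
19. n10.pre = -5  [B.env - 15]
20. n10.wid = true  [B.env > 9]
21. n10.off = 9  [B.env * -1 + 19]
22. n12.env = -3  [A.pre + S.key - 31]
23. n13.val = false  [terminal]
24. n14.depth = "xk"  [terminal]
25. n15.off = 11  [terminal]
26. n12.pre = 14  [c.off + B.env + 6]
27. n12.wid = true  [d.val == false]
28. n12.off = -2  [c.off * 2 - 24]
29. n0.wid = "mp"  ["mp"]
30. n0.hot = 22  [22]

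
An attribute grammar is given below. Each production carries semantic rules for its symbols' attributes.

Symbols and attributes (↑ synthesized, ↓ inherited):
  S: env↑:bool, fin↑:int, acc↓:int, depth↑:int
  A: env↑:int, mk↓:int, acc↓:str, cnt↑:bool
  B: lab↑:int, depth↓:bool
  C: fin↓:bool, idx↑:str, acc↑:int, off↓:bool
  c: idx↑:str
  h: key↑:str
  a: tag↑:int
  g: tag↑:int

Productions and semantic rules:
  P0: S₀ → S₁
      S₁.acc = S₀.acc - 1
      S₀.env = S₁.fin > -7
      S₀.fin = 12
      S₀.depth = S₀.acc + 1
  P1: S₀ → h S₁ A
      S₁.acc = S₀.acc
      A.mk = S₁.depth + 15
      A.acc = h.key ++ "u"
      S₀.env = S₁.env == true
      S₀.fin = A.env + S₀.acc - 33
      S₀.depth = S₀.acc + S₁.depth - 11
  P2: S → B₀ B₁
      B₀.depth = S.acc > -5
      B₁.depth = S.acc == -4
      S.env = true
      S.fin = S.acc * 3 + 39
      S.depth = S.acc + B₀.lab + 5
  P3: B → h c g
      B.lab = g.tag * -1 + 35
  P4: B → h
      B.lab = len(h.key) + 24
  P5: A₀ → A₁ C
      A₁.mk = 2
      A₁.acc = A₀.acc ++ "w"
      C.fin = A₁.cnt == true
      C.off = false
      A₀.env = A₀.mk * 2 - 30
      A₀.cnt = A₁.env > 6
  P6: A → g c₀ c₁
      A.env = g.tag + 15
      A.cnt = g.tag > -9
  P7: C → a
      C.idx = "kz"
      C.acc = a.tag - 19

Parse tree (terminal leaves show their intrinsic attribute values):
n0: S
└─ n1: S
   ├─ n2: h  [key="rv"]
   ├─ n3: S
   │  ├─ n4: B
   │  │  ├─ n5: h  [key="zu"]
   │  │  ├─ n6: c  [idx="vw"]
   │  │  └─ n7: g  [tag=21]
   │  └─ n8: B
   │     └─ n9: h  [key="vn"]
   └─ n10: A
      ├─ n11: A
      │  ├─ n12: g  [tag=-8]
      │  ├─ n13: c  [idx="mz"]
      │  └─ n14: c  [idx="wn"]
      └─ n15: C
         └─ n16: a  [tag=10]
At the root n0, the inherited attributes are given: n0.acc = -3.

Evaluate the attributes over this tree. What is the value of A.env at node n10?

30

1. n0.acc = -3  [given at root]
2. n1.acc = -4  [S₀.acc - 1]
3. n2.key = "rv"  [terminal]
4. n3.acc = -4  [S₀.acc]
5. n4.depth = true  [S.acc > -5]
6. n5.key = "zu"  [terminal]
7. n6.idx = "vw"  [terminal]
8. n7.tag = 21  [terminal]
9. n4.lab = 14  [g.tag * -1 + 35]
10. n8.depth = true  [S.acc == -4]
11. n9.key = "vn"  [terminal]
12. n8.lab = 26  [len(h.key) + 24]
13. n3.env = true  [true]
14. n3.fin = 27  [S.acc * 3 + 39]
15. n3.depth = 15  [S.acc + B₀.lab + 5]
16. n10.mk = 30  [S₁.depth + 15]
17. n10.acc = "rvu"  [h.key ++ "u"]
18. n11.mk = 2  [2]
19. n11.acc = "rvuw"  [A₀.acc ++ "w"]
20. n12.tag = -8  [terminal]
21. n13.idx = "mz"  [terminal]
22. n14.idx = "wn"  [terminal]
23. n11.env = 7  [g.tag + 15]
24. n11.cnt = true  [g.tag > -9]
25. n15.fin = true  [A₁.cnt == true]
26. n15.off = false  [false]
27. n16.tag = 10  [terminal]
28. n15.idx = "kz"  ["kz"]
29. n15.acc = -9  [a.tag - 19]
30. n10.env = 30  [A₀.mk * 2 - 30]
31. n10.cnt = true  [A₁.env > 6]
32. n1.env = true  [S₁.env == true]
33. n1.fin = -7  [A.env + S₀.acc - 33]
34. n1.depth = 0  [S₀.acc + S₁.depth - 11]
35. n0.env = false  [S₁.fin > -7]
36. n0.fin = 12  [12]
37. n0.depth = -2  [S₀.acc + 1]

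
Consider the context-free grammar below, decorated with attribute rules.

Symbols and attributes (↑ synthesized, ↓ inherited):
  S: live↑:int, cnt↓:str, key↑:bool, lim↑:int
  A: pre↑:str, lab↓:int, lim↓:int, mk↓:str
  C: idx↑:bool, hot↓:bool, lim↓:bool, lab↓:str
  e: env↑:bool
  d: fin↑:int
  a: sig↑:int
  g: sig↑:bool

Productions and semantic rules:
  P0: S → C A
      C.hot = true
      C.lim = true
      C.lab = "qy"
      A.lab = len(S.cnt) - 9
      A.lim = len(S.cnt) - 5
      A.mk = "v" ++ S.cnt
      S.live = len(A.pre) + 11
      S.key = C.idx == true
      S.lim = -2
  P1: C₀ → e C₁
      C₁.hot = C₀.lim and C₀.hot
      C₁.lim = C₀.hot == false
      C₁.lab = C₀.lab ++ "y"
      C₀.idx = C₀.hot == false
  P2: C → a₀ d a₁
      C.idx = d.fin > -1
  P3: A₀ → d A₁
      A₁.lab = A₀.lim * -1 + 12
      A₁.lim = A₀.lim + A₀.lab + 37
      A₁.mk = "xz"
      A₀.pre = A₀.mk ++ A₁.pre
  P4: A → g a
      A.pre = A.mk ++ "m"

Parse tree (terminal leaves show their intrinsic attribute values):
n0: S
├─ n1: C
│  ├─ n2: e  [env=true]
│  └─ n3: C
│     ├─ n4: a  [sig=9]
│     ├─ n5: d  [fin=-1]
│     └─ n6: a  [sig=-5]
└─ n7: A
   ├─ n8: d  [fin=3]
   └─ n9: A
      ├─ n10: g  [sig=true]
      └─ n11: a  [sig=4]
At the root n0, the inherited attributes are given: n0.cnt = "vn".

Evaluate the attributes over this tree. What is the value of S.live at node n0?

17

1. n0.cnt = "vn"  [given at root]
2. n1.hot = true  [true]
3. n1.lim = true  [true]
4. n1.lab = "qy"  ["qy"]
5. n2.env = true  [terminal]
6. n3.hot = true  [C₀.lim and C₀.hot]
7. n3.lim = false  [C₀.hot == false]
8. n3.lab = "qyy"  [C₀.lab ++ "y"]
9. n4.sig = 9  [terminal]
10. n5.fin = -1  [terminal]
11. n6.sig = -5  [terminal]
12. n3.idx = false  [d.fin > -1]
13. n1.idx = false  [C₀.hot == false]
14. n7.lab = -7  [len(S.cnt) - 9]
15. n7.lim = -3  [len(S.cnt) - 5]
16. n7.mk = "vvn"  ["v" ++ S.cnt]
17. n8.fin = 3  [terminal]
18. n9.lab = 15  [A₀.lim * -1 + 12]
19. n9.lim = 27  [A₀.lim + A₀.lab + 37]
20. n9.mk = "xz"  ["xz"]
21. n10.sig = true  [terminal]
22. n11.sig = 4  [terminal]
23. n9.pre = "xzm"  [A.mk ++ "m"]
24. n7.pre = "vvnxzm"  [A₀.mk ++ A₁.pre]
25. n0.live = 17  [len(A.pre) + 11]
26. n0.key = false  [C.idx == true]
27. n0.lim = -2  [-2]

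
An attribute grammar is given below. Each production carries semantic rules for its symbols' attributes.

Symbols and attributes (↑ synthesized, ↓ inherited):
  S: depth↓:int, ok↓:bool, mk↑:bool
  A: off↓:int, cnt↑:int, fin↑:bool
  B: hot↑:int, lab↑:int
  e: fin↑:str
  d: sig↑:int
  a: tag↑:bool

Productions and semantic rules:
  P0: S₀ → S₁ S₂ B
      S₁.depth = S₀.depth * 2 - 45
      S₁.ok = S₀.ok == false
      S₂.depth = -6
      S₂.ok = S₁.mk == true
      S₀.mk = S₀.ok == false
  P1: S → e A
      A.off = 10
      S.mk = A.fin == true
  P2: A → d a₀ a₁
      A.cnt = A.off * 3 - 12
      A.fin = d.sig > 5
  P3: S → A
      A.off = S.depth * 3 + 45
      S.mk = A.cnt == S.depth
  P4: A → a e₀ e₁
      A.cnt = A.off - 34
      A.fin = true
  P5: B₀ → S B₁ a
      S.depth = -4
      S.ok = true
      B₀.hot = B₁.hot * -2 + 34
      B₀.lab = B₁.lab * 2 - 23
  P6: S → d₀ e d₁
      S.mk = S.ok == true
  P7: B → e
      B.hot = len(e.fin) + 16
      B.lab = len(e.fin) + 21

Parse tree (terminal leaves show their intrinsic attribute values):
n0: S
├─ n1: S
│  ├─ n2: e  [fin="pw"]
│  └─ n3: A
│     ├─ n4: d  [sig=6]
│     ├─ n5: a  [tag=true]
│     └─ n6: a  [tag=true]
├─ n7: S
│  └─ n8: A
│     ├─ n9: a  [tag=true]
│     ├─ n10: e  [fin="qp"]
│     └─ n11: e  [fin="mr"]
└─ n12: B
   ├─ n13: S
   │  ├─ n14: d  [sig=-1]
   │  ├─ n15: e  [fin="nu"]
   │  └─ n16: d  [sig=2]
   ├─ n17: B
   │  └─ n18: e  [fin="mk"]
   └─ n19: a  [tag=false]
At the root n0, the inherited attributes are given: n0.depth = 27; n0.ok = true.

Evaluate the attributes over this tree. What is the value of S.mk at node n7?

false

1. n0.depth = 27  [given at root]
2. n0.ok = true  [given at root]
3. n1.depth = 9  [S₀.depth * 2 - 45]
4. n1.ok = false  [S₀.ok == false]
5. n2.fin = "pw"  [terminal]
6. n3.off = 10  [10]
7. n4.sig = 6  [terminal]
8. n5.tag = true  [terminal]
9. n6.tag = true  [terminal]
10. n3.cnt = 18  [A.off * 3 - 12]
11. n3.fin = true  [d.sig > 5]
12. n1.mk = true  [A.fin == true]
13. n7.depth = -6  [-6]
14. n7.ok = true  [S₁.mk == true]
15. n8.off = 27  [S.depth * 3 + 45]
16. n9.tag = true  [terminal]
17. n10.fin = "qp"  [terminal]
18. n11.fin = "mr"  [terminal]
19. n8.cnt = -7  [A.off - 34]
20. n8.fin = true  [true]
21. n7.mk = false  [A.cnt == S.depth]
22. n13.depth = -4  [-4]
23. n13.ok = true  [true]
24. n14.sig = -1  [terminal]
25. n15.fin = "nu"  [terminal]
26. n16.sig = 2  [terminal]
27. n13.mk = true  [S.ok == true]
28. n18.fin = "mk"  [terminal]
29. n17.hot = 18  [len(e.fin) + 16]
30. n17.lab = 23  [len(e.fin) + 21]
31. n19.tag = false  [terminal]
32. n12.hot = -2  [B₁.hot * -2 + 34]
33. n12.lab = 23  [B₁.lab * 2 - 23]
34. n0.mk = false  [S₀.ok == false]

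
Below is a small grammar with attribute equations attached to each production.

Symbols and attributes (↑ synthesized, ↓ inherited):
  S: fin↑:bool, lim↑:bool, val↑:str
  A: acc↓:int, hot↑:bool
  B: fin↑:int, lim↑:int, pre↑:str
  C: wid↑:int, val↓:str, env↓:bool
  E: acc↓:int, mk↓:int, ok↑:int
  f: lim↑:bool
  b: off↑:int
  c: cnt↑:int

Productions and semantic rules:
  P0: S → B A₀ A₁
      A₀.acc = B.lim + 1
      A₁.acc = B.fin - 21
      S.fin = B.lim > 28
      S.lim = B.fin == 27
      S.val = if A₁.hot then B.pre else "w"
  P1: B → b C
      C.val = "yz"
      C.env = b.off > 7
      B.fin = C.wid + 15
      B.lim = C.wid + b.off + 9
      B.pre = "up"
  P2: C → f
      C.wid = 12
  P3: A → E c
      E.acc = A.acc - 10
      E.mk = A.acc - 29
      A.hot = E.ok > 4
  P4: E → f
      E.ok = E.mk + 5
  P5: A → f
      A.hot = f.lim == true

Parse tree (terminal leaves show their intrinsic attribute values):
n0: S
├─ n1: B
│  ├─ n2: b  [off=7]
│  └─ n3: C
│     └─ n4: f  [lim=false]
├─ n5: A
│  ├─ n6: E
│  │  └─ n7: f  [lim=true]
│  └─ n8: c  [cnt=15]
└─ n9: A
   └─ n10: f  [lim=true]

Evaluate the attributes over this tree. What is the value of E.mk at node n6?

1. n2.off = 7  [terminal]
2. n3.val = "yz"  ["yz"]
3. n3.env = false  [b.off > 7]
4. n4.lim = false  [terminal]
5. n3.wid = 12  [12]
6. n1.fin = 27  [C.wid + 15]
7. n1.lim = 28  [C.wid + b.off + 9]
8. n1.pre = "up"  ["up"]
9. n5.acc = 29  [B.lim + 1]
10. n6.acc = 19  [A.acc - 10]
11. n6.mk = 0  [A.acc - 29]
12. n7.lim = true  [terminal]
13. n6.ok = 5  [E.mk + 5]
14. n8.cnt = 15  [terminal]
15. n5.hot = true  [E.ok > 4]
16. n9.acc = 6  [B.fin - 21]
17. n10.lim = true  [terminal]
18. n9.hot = true  [f.lim == true]
19. n0.fin = false  [B.lim > 28]
20. n0.lim = true  [B.fin == 27]
21. n0.val = "up"  [if A₁.hot then B.pre else "w"]

0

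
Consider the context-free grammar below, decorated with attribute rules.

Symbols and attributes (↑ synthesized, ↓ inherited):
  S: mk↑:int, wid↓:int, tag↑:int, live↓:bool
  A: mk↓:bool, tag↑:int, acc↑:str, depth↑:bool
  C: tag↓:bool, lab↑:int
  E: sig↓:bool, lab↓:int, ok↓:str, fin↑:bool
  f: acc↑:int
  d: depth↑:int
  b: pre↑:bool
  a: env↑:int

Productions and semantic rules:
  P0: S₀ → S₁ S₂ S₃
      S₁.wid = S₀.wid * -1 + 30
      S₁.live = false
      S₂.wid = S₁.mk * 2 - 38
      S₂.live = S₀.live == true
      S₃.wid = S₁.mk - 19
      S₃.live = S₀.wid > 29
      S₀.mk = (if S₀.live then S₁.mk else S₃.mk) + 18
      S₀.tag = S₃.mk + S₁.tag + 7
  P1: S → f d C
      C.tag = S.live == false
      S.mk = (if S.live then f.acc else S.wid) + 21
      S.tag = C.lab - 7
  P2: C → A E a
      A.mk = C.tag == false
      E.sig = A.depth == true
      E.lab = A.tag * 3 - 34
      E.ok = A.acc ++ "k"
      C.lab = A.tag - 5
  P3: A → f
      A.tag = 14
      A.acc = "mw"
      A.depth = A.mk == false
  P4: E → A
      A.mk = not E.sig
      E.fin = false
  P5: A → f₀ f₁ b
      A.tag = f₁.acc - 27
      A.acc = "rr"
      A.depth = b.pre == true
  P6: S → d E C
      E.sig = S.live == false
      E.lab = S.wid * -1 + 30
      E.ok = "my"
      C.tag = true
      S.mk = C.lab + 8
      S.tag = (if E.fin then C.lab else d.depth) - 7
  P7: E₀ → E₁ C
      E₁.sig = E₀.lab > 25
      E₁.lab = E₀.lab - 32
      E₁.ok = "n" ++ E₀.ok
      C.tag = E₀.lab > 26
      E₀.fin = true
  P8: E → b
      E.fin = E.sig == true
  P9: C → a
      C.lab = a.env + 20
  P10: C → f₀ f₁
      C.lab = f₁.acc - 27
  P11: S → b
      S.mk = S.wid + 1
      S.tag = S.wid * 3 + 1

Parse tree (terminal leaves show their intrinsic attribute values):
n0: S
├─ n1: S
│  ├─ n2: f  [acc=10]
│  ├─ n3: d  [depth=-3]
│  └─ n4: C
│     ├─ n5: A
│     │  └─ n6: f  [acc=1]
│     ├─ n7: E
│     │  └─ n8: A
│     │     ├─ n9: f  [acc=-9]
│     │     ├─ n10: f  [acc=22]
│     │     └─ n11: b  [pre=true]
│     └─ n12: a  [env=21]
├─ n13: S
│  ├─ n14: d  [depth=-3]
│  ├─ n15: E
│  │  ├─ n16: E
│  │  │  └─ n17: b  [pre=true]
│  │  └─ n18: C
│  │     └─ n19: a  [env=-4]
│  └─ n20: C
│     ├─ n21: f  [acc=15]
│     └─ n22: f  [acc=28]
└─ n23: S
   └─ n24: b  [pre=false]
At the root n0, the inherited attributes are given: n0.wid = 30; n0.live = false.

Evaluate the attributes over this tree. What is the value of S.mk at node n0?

1. n0.wid = 30  [given at root]
2. n0.live = false  [given at root]
3. n1.wid = 0  [S₀.wid * -1 + 30]
4. n1.live = false  [false]
5. n2.acc = 10  [terminal]
6. n3.depth = -3  [terminal]
7. n4.tag = true  [S.live == false]
8. n5.mk = false  [C.tag == false]
9. n6.acc = 1  [terminal]
10. n5.tag = 14  [14]
11. n5.acc = "mw"  ["mw"]
12. n5.depth = true  [A.mk == false]
13. n7.sig = true  [A.depth == true]
14. n7.lab = 8  [A.tag * 3 - 34]
15. n7.ok = "mwk"  [A.acc ++ "k"]
16. n8.mk = false  [not E.sig]
17. n9.acc = -9  [terminal]
18. n10.acc = 22  [terminal]
19. n11.pre = true  [terminal]
20. n8.tag = -5  [f₁.acc - 27]
21. n8.acc = "rr"  ["rr"]
22. n8.depth = true  [b.pre == true]
23. n7.fin = false  [false]
24. n12.env = 21  [terminal]
25. n4.lab = 9  [A.tag - 5]
26. n1.mk = 21  [(if S.live then f.acc else S.wid) + 21]
27. n1.tag = 2  [C.lab - 7]
28. n13.wid = 4  [S₁.mk * 2 - 38]
29. n13.live = false  [S₀.live == true]
30. n14.depth = -3  [terminal]
31. n15.sig = true  [S.live == false]
32. n15.lab = 26  [S.wid * -1 + 30]
33. n15.ok = "my"  ["my"]
34. n16.sig = true  [E₀.lab > 25]
35. n16.lab = -6  [E₀.lab - 32]
36. n16.ok = "nmy"  ["n" ++ E₀.ok]
37. n17.pre = true  [terminal]
38. n16.fin = true  [E.sig == true]
39. n18.tag = false  [E₀.lab > 26]
40. n19.env = -4  [terminal]
41. n18.lab = 16  [a.env + 20]
42. n15.fin = true  [true]
43. n20.tag = true  [true]
44. n21.acc = 15  [terminal]
45. n22.acc = 28  [terminal]
46. n20.lab = 1  [f₁.acc - 27]
47. n13.mk = 9  [C.lab + 8]
48. n13.tag = -6  [(if E.fin then C.lab else d.depth) - 7]
49. n23.wid = 2  [S₁.mk - 19]
50. n23.live = true  [S₀.wid > 29]
51. n24.pre = false  [terminal]
52. n23.mk = 3  [S.wid + 1]
53. n23.tag = 7  [S.wid * 3 + 1]
54. n0.mk = 21  [(if S₀.live then S₁.mk else S₃.mk) + 18]
55. n0.tag = 12  [S₃.mk + S₁.tag + 7]

21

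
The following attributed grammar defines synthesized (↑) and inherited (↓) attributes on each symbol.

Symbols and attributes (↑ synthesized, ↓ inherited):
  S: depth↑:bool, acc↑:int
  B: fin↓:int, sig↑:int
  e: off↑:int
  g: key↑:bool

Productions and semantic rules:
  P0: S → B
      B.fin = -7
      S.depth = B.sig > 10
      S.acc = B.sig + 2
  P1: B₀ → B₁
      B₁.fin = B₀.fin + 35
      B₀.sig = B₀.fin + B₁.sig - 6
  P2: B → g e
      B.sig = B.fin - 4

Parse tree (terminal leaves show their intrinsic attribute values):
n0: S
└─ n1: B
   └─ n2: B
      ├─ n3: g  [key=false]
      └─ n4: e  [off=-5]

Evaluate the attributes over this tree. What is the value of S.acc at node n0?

13

1. n1.fin = -7  [-7]
2. n2.fin = 28  [B₀.fin + 35]
3. n3.key = false  [terminal]
4. n4.off = -5  [terminal]
5. n2.sig = 24  [B.fin - 4]
6. n1.sig = 11  [B₀.fin + B₁.sig - 6]
7. n0.depth = true  [B.sig > 10]
8. n0.acc = 13  [B.sig + 2]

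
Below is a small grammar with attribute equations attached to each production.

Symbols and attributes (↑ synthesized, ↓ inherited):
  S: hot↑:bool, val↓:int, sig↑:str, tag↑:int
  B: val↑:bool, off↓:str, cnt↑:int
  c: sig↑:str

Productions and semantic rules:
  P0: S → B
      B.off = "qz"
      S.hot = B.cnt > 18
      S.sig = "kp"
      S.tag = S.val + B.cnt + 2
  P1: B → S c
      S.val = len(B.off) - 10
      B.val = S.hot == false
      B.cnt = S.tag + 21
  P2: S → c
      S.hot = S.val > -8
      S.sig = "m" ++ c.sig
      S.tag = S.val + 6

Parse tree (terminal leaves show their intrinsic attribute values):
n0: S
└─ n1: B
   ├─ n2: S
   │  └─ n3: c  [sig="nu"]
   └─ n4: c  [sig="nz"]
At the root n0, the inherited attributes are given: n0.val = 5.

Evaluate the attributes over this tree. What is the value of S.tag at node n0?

1. n0.val = 5  [given at root]
2. n1.off = "qz"  ["qz"]
3. n2.val = -8  [len(B.off) - 10]
4. n3.sig = "nu"  [terminal]
5. n2.hot = false  [S.val > -8]
6. n2.sig = "mnu"  ["m" ++ c.sig]
7. n2.tag = -2  [S.val + 6]
8. n4.sig = "nz"  [terminal]
9. n1.val = true  [S.hot == false]
10. n1.cnt = 19  [S.tag + 21]
11. n0.hot = true  [B.cnt > 18]
12. n0.sig = "kp"  ["kp"]
13. n0.tag = 26  [S.val + B.cnt + 2]

26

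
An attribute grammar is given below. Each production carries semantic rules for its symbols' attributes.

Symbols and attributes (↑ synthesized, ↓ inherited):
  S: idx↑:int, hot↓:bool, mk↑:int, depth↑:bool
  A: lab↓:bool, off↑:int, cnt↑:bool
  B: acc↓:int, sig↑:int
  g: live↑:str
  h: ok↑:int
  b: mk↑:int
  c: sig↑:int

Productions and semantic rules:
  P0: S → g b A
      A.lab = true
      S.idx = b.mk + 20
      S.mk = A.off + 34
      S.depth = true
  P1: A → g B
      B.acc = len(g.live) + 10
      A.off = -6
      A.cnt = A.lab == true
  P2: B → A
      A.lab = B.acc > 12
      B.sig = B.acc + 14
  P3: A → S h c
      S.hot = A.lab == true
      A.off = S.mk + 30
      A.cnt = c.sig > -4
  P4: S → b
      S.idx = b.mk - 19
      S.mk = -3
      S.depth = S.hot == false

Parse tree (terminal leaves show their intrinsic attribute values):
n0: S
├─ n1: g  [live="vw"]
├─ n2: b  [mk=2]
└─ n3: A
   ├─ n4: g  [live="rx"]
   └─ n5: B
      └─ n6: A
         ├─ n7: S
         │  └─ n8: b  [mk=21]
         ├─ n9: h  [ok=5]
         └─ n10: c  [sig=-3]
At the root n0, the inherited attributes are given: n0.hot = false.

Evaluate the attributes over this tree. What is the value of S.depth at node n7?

1. n0.hot = false  [given at root]
2. n1.live = "vw"  [terminal]
3. n2.mk = 2  [terminal]
4. n3.lab = true  [true]
5. n4.live = "rx"  [terminal]
6. n5.acc = 12  [len(g.live) + 10]
7. n6.lab = false  [B.acc > 12]
8. n7.hot = false  [A.lab == true]
9. n8.mk = 21  [terminal]
10. n7.idx = 2  [b.mk - 19]
11. n7.mk = -3  [-3]
12. n7.depth = true  [S.hot == false]
13. n9.ok = 5  [terminal]
14. n10.sig = -3  [terminal]
15. n6.off = 27  [S.mk + 30]
16. n6.cnt = true  [c.sig > -4]
17. n5.sig = 26  [B.acc + 14]
18. n3.off = -6  [-6]
19. n3.cnt = true  [A.lab == true]
20. n0.idx = 22  [b.mk + 20]
21. n0.mk = 28  [A.off + 34]
22. n0.depth = true  [true]

true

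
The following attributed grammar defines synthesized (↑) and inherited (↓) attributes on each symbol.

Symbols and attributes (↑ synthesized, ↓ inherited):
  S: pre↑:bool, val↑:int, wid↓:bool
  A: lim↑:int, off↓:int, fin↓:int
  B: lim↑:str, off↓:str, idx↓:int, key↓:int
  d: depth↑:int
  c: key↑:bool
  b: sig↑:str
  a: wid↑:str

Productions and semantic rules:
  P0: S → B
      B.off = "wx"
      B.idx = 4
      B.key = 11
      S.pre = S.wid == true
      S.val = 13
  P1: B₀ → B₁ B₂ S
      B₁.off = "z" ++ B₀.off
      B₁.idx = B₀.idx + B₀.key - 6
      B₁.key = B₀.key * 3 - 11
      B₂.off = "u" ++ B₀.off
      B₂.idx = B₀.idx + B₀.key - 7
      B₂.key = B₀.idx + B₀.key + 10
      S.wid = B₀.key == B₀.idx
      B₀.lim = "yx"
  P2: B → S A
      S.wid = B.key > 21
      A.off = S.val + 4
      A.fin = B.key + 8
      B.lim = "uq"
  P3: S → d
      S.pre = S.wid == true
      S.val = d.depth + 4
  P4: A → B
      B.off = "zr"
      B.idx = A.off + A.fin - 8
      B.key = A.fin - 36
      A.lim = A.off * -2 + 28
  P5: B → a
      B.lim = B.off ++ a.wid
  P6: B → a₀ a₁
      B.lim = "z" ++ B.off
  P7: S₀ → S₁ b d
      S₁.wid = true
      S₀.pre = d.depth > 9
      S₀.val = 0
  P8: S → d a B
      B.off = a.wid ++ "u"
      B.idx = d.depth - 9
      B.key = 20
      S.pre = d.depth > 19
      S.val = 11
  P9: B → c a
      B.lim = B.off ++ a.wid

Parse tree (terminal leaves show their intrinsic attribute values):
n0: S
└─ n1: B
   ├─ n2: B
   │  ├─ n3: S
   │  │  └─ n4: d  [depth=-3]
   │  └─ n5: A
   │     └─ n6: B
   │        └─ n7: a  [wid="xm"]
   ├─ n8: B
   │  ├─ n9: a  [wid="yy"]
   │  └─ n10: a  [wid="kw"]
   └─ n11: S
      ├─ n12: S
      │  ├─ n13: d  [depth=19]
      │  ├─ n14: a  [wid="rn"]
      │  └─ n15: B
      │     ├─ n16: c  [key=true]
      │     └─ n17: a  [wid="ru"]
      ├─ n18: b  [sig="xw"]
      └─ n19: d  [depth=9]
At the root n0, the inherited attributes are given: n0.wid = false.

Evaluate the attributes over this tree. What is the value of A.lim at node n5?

1. n0.wid = false  [given at root]
2. n1.off = "wx"  ["wx"]
3. n1.idx = 4  [4]
4. n1.key = 11  [11]
5. n2.off = "zwx"  ["z" ++ B₀.off]
6. n2.idx = 9  [B₀.idx + B₀.key - 6]
7. n2.key = 22  [B₀.key * 3 - 11]
8. n3.wid = true  [B.key > 21]
9. n4.depth = -3  [terminal]
10. n3.pre = true  [S.wid == true]
11. n3.val = 1  [d.depth + 4]
12. n5.off = 5  [S.val + 4]
13. n5.fin = 30  [B.key + 8]
14. n6.off = "zr"  ["zr"]
15. n6.idx = 27  [A.off + A.fin - 8]
16. n6.key = -6  [A.fin - 36]
17. n7.wid = "xm"  [terminal]
18. n6.lim = "zrxm"  [B.off ++ a.wid]
19. n5.lim = 18  [A.off * -2 + 28]
20. n2.lim = "uq"  ["uq"]
21. n8.off = "uwx"  ["u" ++ B₀.off]
22. n8.idx = 8  [B₀.idx + B₀.key - 7]
23. n8.key = 25  [B₀.idx + B₀.key + 10]
24. n9.wid = "yy"  [terminal]
25. n10.wid = "kw"  [terminal]
26. n8.lim = "zuwx"  ["z" ++ B.off]
27. n11.wid = false  [B₀.key == B₀.idx]
28. n12.wid = true  [true]
29. n13.depth = 19  [terminal]
30. n14.wid = "rn"  [terminal]
31. n15.off = "rnu"  [a.wid ++ "u"]
32. n15.idx = 10  [d.depth - 9]
33. n15.key = 20  [20]
34. n16.key = true  [terminal]
35. n17.wid = "ru"  [terminal]
36. n15.lim = "rnuru"  [B.off ++ a.wid]
37. n12.pre = false  [d.depth > 19]
38. n12.val = 11  [11]
39. n18.sig = "xw"  [terminal]
40. n19.depth = 9  [terminal]
41. n11.pre = false  [d.depth > 9]
42. n11.val = 0  [0]
43. n1.lim = "yx"  ["yx"]
44. n0.pre = false  [S.wid == true]
45. n0.val = 13  [13]

18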